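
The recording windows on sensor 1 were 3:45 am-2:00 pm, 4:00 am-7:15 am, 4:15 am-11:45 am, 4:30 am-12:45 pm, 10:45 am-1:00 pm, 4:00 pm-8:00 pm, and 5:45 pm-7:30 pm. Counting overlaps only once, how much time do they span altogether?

Merged: 3:45 am–2:00 pm, 4:00 pm–8:00 pm.
Lengths: 10 h 15 min + 4 h = 14 h 15 min.

14 h 15 min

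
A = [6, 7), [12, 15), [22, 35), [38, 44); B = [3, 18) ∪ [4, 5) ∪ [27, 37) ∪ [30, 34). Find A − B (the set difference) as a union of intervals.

Second set merges to [3, 18), [27, 37).
[6, 7): fully covered by B → removed.
[12, 15): fully covered by B → removed.
[22, 35) minus B → [22, 27).
[38, 44): no B overlap → unchanged.

[22, 27) ∪ [38, 44)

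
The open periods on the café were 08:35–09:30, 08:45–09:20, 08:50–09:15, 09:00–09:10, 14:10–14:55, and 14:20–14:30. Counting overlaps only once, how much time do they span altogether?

1 h 40 min

Merged: 08:35–09:30, 14:10–14:55.
Lengths: 55 min + 45 min = 1 h 40 min.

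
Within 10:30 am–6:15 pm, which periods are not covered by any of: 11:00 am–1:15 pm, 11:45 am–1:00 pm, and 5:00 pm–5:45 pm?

10:30 am–11:00 am, 1:15 pm–5:00 pm, 5:45 pm–6:15 pm

Covered (merged): 11:00 am–1:15 pm, 5:00 pm–5:45 pm.
Complement within 10:30 am–6:15 pm: 10:30 am–11:00 am, 1:15 pm–5:00 pm, 5:45 pm–6:15 pm.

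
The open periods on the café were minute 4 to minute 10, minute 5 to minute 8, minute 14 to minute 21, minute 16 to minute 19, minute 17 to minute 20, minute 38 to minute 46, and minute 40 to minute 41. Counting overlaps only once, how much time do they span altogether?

Merged: minute 4 to minute 10, minute 14 to minute 21, minute 38 to minute 46.
Lengths: 6 minutes + 7 minutes + 8 minutes = 21 minutes.

21 minutes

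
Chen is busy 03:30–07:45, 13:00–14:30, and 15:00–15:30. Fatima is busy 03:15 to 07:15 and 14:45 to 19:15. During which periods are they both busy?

03:30–07:45 ∩ B → 03:30–07:15.
13:00–14:30 meets no B interval.
15:00–15:30 ∩ B → 15:00–15:30.

03:30–07:15, 15:00–15:30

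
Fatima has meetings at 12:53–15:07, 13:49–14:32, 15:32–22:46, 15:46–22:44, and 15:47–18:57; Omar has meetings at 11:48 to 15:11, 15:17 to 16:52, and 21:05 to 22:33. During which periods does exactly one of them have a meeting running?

First set merges to 12:53–15:07, 15:32–22:46.
A \ B = 16:52–21:05, 22:33–22:46.
B \ A = 11:48–12:53, 15:07–15:11, 15:17–15:32.
Union of the two gives the symmetric difference.

11:48–12:53, 15:07–15:11, 15:17–15:32, 16:52–21:05, 22:33–22:46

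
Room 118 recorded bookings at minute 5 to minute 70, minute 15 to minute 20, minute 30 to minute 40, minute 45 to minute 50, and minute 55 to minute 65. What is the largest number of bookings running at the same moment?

Walk the sorted start/end points keeping a running depth.
The depth first hits 2 at minute 15.

2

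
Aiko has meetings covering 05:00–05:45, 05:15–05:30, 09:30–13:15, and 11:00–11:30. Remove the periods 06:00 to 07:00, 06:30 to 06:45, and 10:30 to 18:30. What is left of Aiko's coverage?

A, merged: 05:00-05:45, 09:30-13:15.
B, merged: 06:00-07:00, 10:30-18:30.
05:00-05:45 is untouched.
09:30-13:15 with B removed leaves 09:30-10:30.

05:00-05:45, 09:30-10:30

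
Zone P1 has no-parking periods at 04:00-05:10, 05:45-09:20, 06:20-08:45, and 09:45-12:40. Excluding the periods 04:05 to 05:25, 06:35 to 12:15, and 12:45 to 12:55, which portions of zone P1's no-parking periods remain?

Merge the first list: 04:00-05:10, 05:45-09:20, 09:45-12:40.
04:00-05:10 with B removed leaves 04:00-04:05.
05:45-09:20 with B removed leaves 05:45-06:35.
09:45-12:40 with B removed leaves 12:15-12:40.

04:00-04:05, 05:45-06:35, 12:15-12:40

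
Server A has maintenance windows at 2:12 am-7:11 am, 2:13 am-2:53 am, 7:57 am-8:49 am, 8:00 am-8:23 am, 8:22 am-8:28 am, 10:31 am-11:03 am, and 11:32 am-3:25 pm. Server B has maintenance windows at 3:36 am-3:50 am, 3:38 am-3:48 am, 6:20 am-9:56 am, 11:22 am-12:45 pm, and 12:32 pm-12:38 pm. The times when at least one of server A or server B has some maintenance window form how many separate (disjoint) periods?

3

First set merges to 2:12 am–7:11 am, 7:57 am–8:49 am, 10:31 am–11:03 am, 11:32 am–3:25 pm.
Second set merges to 3:36 am–3:50 am, 6:20 am–9:56 am, 11:22 am–12:45 pm.
A ∪ B = 2:12 am–9:56 am, 10:31 am–11:03 am, 11:22 am–3:25 pm.
That is 3 disjoint pieces.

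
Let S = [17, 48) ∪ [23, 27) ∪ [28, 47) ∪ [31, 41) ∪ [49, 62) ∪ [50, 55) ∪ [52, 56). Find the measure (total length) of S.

Merged: [17, 48), [49, 62).
Lengths: 31 + 13 = 44.

44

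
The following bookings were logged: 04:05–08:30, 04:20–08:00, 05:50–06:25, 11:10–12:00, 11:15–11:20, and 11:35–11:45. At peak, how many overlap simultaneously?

Walk the sorted start/end points keeping a running depth.
The depth first hits 3 at 05:50.

3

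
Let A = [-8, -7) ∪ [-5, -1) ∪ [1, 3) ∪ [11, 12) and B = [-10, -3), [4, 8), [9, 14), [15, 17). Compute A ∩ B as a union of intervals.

[-8, -7) ∪ [-5, -3) ∪ [11, 12)

[-8, -7) meets the second set on [-8, -7).
[-5, -1) meets the second set on [-5, -3).
[1, 3): no overlap with the second set.
[11, 12) meets the second set on [11, 12).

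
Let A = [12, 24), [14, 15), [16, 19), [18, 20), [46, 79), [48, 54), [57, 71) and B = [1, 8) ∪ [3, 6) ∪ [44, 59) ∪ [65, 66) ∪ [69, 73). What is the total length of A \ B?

First set merges to [12, 24), [46, 79).
Second set merges to [1, 8), [44, 59), [65, 66), [69, 73).
A \ B = [12, 24), [59, 65), [66, 69), [73, 79).
Total: 12 + 6 + 3 + 6 = 27.

27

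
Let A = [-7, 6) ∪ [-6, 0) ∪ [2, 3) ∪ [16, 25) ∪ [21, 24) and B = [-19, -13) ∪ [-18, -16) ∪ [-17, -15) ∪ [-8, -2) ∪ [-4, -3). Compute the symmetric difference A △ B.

Merge the first list: [-7, 6), [16, 25).
Merge the second list: [-19, -13), [-8, -2).
Only in the first: [-2, 6), [16, 25).
Only in the second: [-19, -13), [-8, -7).
Together these are the periods covered by exactly one.

[-19, -13) ∪ [-8, -7) ∪ [-2, 6) ∪ [16, 25)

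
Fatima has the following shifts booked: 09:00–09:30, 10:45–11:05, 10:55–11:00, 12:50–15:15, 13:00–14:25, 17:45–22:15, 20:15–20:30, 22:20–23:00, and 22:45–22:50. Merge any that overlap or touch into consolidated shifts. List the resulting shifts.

10:45–11:05 is disjoint → start new block.
10:55–11:00 overlaps/touches 10:45–11:05 → extend to 10:45–11:05.
12:50–15:15 is disjoint → start new block.
13:00–14:25 overlaps/touches 12:50–15:15 → extend to 12:50–15:15.
17:45–22:15 is disjoint → start new block.
20:15–20:30 overlaps/touches 17:45–22:15 → extend to 17:45–22:15.
22:20–23:00 is disjoint → start new block.
22:45–22:50 overlaps/touches 22:20–23:00 → extend to 22:20–23:00.

09:00–09:30, 10:45–11:05, 12:50–15:15, 17:45–22:15, 22:20–23:00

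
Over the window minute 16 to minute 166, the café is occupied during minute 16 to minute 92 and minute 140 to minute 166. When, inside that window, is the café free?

minute 92 to minute 140

After merging, the occupied span is minute 16 to minute 92, minute 140 to minute 166.
Complement within minute 16 to minute 166: minute 92 to minute 140.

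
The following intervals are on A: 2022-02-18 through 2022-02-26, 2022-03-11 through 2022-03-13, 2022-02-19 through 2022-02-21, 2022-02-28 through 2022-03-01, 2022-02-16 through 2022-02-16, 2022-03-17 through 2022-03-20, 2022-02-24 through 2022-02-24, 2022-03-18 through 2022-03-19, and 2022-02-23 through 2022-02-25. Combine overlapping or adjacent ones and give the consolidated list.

2022-02-16 through 2022-02-16, 2022-02-18 through 2022-02-26, 2022-02-28 through 2022-03-01, 2022-03-11 through 2022-03-13, 2022-03-17 through 2022-03-20

Sort by start: 2022-02-16 through 2022-02-16, 2022-02-18 through 2022-02-26, 2022-02-19 through 2022-02-21, 2022-02-23 through 2022-02-25, 2022-02-24 through 2022-02-24, 2022-02-28 through 2022-03-01, 2022-03-11 through 2022-03-13, 2022-03-17 through 2022-03-20, 2022-03-18 through 2022-03-19.
2022-02-18 through 2022-02-26 is disjoint → start new block.
2022-02-19 through 2022-02-21 overlaps/touches 2022-02-18 through 2022-02-26 → extend to 2022-02-18 through 2022-02-26.
2022-02-23 through 2022-02-25 overlaps/touches 2022-02-18 through 2022-02-26 → extend to 2022-02-18 through 2022-02-26.
2022-02-24 through 2022-02-24 overlaps/touches 2022-02-18 through 2022-02-26 → extend to 2022-02-18 through 2022-02-26.
2022-02-28 through 2022-03-01 is disjoint → start new block.
2022-03-11 through 2022-03-13 is disjoint → start new block.
2022-03-17 through 2022-03-20 is disjoint → start new block.
2022-03-18 through 2022-03-19 overlaps/touches 2022-03-17 through 2022-03-20 → extend to 2022-03-17 through 2022-03-20.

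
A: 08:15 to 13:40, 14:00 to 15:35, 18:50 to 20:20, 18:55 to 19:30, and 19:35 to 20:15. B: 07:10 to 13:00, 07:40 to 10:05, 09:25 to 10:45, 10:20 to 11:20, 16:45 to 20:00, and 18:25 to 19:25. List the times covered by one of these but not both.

First set merges to 08:15–13:40, 14:00–15:35, 18:50–20:20.
Second set merges to 07:10–13:00, 16:45–20:00.
A \ B = 13:00–13:40, 14:00–15:35, 20:00–20:20.
B \ A = 07:10–08:15, 16:45–18:50.
Union of the two gives the symmetric difference.

07:10–08:15, 13:00–13:40, 14:00–15:35, 16:45–18:50, 20:00–20:20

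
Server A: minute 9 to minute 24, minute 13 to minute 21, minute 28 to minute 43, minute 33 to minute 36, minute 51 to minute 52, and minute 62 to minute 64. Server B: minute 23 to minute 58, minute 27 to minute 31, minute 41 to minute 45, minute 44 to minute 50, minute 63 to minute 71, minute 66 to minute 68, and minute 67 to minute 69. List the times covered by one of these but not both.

minute 9 to minute 23, minute 24 to minute 28, minute 43 to minute 51, minute 52 to minute 58, minute 62 to minute 63, minute 64 to minute 71

A, merged: minute 9 to minute 24, minute 28 to minute 43, minute 51 to minute 52, minute 62 to minute 64.
B, merged: minute 23 to minute 58, minute 63 to minute 71.
A \ B = minute 9 to minute 23, minute 62 to minute 63.
B \ A = minute 24 to minute 28, minute 43 to minute 51, minute 52 to minute 58, minute 64 to minute 71.
Union of the two gives the symmetric difference.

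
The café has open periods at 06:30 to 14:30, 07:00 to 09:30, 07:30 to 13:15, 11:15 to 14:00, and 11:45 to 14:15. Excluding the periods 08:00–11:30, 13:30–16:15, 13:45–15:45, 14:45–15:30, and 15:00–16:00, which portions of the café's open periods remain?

First set merges to 06:30-14:30.
Second set merges to 08:00-11:30, 13:30-16:15.
06:30-14:30 \ B = 06:30-08:00, 11:30-13:30.

06:30-08:00, 11:30-13:30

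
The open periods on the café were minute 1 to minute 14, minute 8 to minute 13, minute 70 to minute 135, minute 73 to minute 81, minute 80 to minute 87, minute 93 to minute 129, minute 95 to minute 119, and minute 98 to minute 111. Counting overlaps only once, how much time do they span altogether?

Merged: minute 1 to minute 14, minute 70 to minute 135.
Lengths: 13 minutes + 65 minutes = 78 minutes.

78 minutes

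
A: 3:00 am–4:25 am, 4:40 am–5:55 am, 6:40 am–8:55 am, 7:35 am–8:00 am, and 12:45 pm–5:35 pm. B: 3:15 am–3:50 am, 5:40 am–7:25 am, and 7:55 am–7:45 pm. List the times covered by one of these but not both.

3:00 am–3:15 am, 3:50 am–4:25 am, 4:40 am–5:40 am, 5:55 am–6:40 am, 7:25 am–7:55 am, 8:55 am–12:45 pm, 5:35 pm–7:45 pm

First set merges to 3:00 am–4:25 am, 4:40 am–5:55 am, 6:40 am–8:55 am, 12:45 pm–5:35 pm.
A \ B = 3:00 am–3:15 am, 3:50 am–4:25 am, 4:40 am–5:40 am, 7:25 am–7:55 am.
B \ A = 5:55 am–6:40 am, 8:55 am–12:45 pm, 5:35 pm–7:45 pm.
Union of the two gives the symmetric difference.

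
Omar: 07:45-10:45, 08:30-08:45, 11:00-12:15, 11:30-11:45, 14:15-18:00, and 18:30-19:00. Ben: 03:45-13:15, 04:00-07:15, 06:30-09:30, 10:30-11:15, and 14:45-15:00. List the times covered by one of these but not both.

03:45-07:45, 10:45-11:00, 12:15-13:15, 14:15-14:45, 15:00-18:00, 18:30-19:00

First set merges to 07:45-10:45, 11:00-12:15, 14:15-18:00, 18:30-19:00.
Second set merges to 03:45-13:15, 14:45-15:00.
Only in the first: 14:15-14:45, 15:00-18:00, 18:30-19:00.
Only in the second: 03:45-07:45, 10:45-11:00, 12:15-13:15.
Together these are the periods covered by exactly one.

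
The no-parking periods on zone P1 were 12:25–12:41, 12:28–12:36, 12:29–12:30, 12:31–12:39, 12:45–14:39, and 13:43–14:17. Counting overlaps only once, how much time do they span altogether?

2 h 10 min

Merged: 12:25–12:41, 12:45–14:39.
Lengths: 16 min + 1 h 54 min = 2 h 10 min.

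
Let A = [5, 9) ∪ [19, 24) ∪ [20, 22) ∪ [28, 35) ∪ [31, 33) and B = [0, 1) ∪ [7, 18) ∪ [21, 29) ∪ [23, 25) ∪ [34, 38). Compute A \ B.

First set merges to [5, 9), [19, 24), [28, 35).
Second set merges to [0, 1), [7, 18), [21, 29), [34, 38).
[5, 9) \ B = [5, 7).
[19, 24) \ B = [19, 21).
[28, 35) \ B = [29, 34).

[5, 7) ∪ [19, 21) ∪ [29, 34)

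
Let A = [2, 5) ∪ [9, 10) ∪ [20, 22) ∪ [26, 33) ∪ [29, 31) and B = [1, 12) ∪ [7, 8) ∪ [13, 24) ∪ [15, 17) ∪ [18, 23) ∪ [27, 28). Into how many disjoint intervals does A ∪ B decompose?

A, merged: [2, 5), [9, 10), [20, 22), [26, 33).
B, merged: [1, 12), [13, 24), [27, 28).
A ∪ B = [1, 12), [13, 24), [26, 33).
That is 3 disjoint pieces.

3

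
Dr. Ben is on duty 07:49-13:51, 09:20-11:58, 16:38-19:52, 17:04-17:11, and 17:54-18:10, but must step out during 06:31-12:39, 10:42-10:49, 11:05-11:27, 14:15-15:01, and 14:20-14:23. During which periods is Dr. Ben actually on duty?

Merge the first list: 07:49-13:51, 16:38-19:52.
Merge the second list: 06:31-12:39, 14:15-15:01.
07:49-13:51 with B removed leaves 12:39-13:51.
16:38-19:52 is untouched.

12:39-13:51, 16:38-19:52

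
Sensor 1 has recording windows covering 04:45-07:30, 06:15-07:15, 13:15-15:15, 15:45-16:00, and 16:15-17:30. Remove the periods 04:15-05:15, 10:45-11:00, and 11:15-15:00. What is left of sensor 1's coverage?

Merge the first list: 04:45-07:30, 13:15-15:15, 15:45-16:00, 16:15-17:30.
04:45-07:30 \ B = 05:15-07:30.
13:15-15:15 \ B = 15:00-15:15.
15:45-16:00: nothing removed.
16:15-17:30: nothing removed.

05:15-07:30, 15:00-15:15, 15:45-16:00, 16:15-17:30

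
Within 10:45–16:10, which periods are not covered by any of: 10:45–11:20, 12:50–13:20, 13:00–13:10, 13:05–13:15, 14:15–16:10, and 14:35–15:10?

11:20–12:50, 13:20–14:15

Covered (merged): 10:45–11:20, 12:50–13:20, 14:15–16:10.
Uncovered inside 10:45–16:10: 11:20–12:50, 13:20–14:15.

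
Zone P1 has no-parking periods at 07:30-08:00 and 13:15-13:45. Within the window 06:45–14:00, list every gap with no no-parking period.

06:45-07:30, 08:00-13:15, 13:45-14:00

After merging, the occupied span is 07:30-08:00, 13:15-13:45.
Complement within 06:45-14:00: 06:45-07:30, 08:00-13:15, 13:45-14:00.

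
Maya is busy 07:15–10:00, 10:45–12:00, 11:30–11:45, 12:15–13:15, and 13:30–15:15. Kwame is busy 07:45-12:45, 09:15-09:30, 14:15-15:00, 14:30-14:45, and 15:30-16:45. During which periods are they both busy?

07:45-10:00, 10:45-12:00, 12:15-12:45, 14:15-15:00

A, merged: 07:15-10:00, 10:45-12:00, 12:15-13:15, 13:30-15:15.
B, merged: 07:45-12:45, 14:15-15:00, 15:30-16:45.
07:15-10:00 meets the second set on 07:45-10:00.
10:45-12:00 meets the second set on 10:45-12:00.
12:15-13:15 meets the second set on 12:15-12:45.
13:30-15:15 meets the second set on 14:15-15:00.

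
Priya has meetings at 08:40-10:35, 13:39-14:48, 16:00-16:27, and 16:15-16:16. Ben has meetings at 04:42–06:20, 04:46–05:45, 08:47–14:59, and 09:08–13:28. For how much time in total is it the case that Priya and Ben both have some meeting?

2 h 57 min

A, merged: 08:40–10:35, 13:39–14:48, 16:00–16:27.
B, merged: 04:42–06:20, 08:47–14:59.
A ∩ B = 08:47–10:35, 13:39–14:48.
Total: 1 h 48 min + 1 h 9 min = 2 h 57 min.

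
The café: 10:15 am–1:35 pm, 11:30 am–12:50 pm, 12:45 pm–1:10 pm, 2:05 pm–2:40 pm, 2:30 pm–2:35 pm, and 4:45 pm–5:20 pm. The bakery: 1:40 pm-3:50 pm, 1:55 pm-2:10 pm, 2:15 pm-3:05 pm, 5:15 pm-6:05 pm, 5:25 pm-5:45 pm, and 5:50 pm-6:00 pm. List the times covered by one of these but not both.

10:15 am–1:35 pm, 1:40 pm–2:05 pm, 2:40 pm–3:50 pm, 4:45 pm–5:15 pm, 5:20 pm–6:05 pm

First set merges to 10:15 am–1:35 pm, 2:05 pm–2:40 pm, 4:45 pm–5:20 pm.
Second set merges to 1:40 pm–3:50 pm, 5:15 pm–6:05 pm.
A \ B = 10:15 am–1:35 pm, 4:45 pm–5:15 pm.
B \ A = 1:40 pm–2:05 pm, 2:40 pm–3:50 pm, 5:20 pm–6:05 pm.
Union of the two gives the symmetric difference.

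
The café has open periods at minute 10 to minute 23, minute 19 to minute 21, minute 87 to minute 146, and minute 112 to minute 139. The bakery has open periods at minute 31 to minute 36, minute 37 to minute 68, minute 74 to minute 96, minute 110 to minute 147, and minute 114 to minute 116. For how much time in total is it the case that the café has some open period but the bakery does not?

27 minutes

A, merged: minute 10 to minute 23, minute 87 to minute 146.
B, merged: minute 31 to minute 36, minute 37 to minute 68, minute 74 to minute 96, minute 110 to minute 147.
A \ B = minute 10 to minute 23, minute 96 to minute 110.
Total: 13 minutes + 14 minutes = 27 minutes.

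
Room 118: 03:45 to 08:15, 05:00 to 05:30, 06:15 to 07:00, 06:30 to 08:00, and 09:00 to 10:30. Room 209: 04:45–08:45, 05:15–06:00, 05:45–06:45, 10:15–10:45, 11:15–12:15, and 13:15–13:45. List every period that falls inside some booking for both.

First set merges to 03:45–08:15, 09:00–10:30.
Second set merges to 04:45–08:45, 10:15–10:45, 11:15–12:15, 13:15–13:45.
03:45–08:15 ∩ B → 04:45–08:15.
09:00–10:30 ∩ B → 10:15–10:30.

04:45–08:15, 10:15–10:30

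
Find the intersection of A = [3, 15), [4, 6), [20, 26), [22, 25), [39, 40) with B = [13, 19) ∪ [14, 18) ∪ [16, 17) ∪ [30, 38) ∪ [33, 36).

First set merges to [3, 15), [20, 26), [39, 40).
Second set merges to [13, 19), [30, 38).
[3, 15) overlaps B on [13, 15).
[20, 26) falls entirely outside B.
[39, 40) falls entirely outside B.

[13, 15)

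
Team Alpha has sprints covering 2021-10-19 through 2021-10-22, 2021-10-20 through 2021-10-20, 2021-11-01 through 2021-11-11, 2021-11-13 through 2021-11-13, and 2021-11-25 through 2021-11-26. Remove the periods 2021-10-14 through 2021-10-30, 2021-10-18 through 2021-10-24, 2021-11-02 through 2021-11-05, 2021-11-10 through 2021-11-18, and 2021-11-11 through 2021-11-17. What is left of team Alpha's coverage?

2021-11-01 through 2021-11-01, 2021-11-06 through 2021-11-09, 2021-11-25 through 2021-11-26

Merge the first list: 2021-10-19 through 2021-10-22, 2021-11-01 through 2021-11-11, 2021-11-13 through 2021-11-13, 2021-11-25 through 2021-11-26.
Merge the second list: 2021-10-14 through 2021-10-30, 2021-11-02 through 2021-11-05, 2021-11-10 through 2021-11-18.
2021-10-19 through 2021-10-22 lies entirely inside B → drops out.
2021-11-01 through 2021-11-11 with B removed leaves 2021-11-01 through 2021-11-01, 2021-11-06 through 2021-11-09.
2021-11-13 through 2021-11-13 lies entirely inside B → drops out.
2021-11-25 through 2021-11-26 is untouched.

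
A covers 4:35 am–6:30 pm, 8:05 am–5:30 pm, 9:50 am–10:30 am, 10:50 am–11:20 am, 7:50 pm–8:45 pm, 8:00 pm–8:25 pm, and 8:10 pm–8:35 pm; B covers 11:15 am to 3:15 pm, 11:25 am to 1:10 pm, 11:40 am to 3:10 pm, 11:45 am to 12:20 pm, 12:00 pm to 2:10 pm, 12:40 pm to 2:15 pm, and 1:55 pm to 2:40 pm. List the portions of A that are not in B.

A, merged: 4:35 am-6:30 pm, 7:50 pm-8:45 pm.
B, merged: 11:15 am-3:15 pm.
4:35 am-6:30 pm with B removed leaves 4:35 am-11:15 am, 3:15 pm-6:30 pm.
7:50 pm-8:45 pm is untouched.

4:35 am-11:15 am, 3:15 pm-6:30 pm, 7:50 pm-8:45 pm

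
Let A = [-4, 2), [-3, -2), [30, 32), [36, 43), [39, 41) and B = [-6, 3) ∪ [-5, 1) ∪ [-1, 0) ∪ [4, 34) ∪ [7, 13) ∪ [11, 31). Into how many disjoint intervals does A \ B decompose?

1

Merge the first list: [-4, 2), [30, 32), [36, 43).
Merge the second list: [-6, 3), [4, 34).
A \ B = [36, 43).
That is 1 disjoint piece.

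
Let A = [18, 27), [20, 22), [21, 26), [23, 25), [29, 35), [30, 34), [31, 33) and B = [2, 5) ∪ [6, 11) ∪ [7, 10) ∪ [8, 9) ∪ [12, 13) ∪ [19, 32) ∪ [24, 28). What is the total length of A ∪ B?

First set merges to [18, 27), [29, 35).
Second set merges to [2, 5), [6, 11), [12, 13), [19, 32).
A ∪ B = [2, 5), [6, 11), [12, 13), [18, 35).
Total: 3 + 5 + 1 + 17 = 26.

26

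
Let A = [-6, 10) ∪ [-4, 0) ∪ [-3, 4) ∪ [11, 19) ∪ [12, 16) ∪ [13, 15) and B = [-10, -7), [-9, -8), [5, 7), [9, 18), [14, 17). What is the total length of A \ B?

14

A, merged: [-6, 10), [11, 19).
B, merged: [-10, -7), [5, 7), [9, 18).
A \ B = [-6, 5), [7, 9), [18, 19).
Total: 11 + 2 + 1 = 14.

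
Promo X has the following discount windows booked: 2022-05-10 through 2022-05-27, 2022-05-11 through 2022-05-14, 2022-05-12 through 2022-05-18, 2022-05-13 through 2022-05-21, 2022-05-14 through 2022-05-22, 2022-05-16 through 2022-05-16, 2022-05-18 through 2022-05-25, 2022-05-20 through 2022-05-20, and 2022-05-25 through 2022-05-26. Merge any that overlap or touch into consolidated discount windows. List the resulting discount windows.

2022-05-10 through 2022-05-27

2022-05-11 through 2022-05-14 overlaps/touches 2022-05-10 through 2022-05-27 → extend to 2022-05-10 through 2022-05-27.
2022-05-12 through 2022-05-18 overlaps/touches 2022-05-10 through 2022-05-27 → extend to 2022-05-10 through 2022-05-27.
2022-05-13 through 2022-05-21 overlaps/touches 2022-05-10 through 2022-05-27 → extend to 2022-05-10 through 2022-05-27.
2022-05-14 through 2022-05-22 overlaps/touches 2022-05-10 through 2022-05-27 → extend to 2022-05-10 through 2022-05-27.
2022-05-16 through 2022-05-16 overlaps/touches 2022-05-10 through 2022-05-27 → extend to 2022-05-10 through 2022-05-27.
2022-05-18 through 2022-05-25 overlaps/touches 2022-05-10 through 2022-05-27 → extend to 2022-05-10 through 2022-05-27.
2022-05-20 through 2022-05-20 overlaps/touches 2022-05-10 through 2022-05-27 → extend to 2022-05-10 through 2022-05-27.
2022-05-25 through 2022-05-26 overlaps/touches 2022-05-10 through 2022-05-27 → extend to 2022-05-10 through 2022-05-27.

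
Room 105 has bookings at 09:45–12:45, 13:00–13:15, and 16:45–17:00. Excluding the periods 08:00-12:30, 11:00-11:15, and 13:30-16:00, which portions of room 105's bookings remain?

12:30–12:45, 13:00–13:15, 16:45–17:00

B, merged: 08:00–12:30, 13:30–16:00.
09:45–12:45 minus B → 12:30–12:45.
13:00–13:15: no B overlap → unchanged.
16:45–17:00: no B overlap → unchanged.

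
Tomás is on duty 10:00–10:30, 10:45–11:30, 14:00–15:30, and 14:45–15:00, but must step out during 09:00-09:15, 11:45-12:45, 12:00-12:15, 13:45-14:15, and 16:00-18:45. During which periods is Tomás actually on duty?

10:00-10:30, 10:45-11:30, 14:15-15:30

First set merges to 10:00-10:30, 10:45-11:30, 14:00-15:30.
Second set merges to 09:00-09:15, 11:45-12:45, 13:45-14:15, 16:00-18:45.
10:00-10:30: no B overlap → unchanged.
10:45-11:30: no B overlap → unchanged.
14:00-15:30 minus B → 14:15-15:30.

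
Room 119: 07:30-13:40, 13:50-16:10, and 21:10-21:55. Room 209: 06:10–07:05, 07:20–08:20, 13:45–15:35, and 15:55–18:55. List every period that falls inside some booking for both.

07:30–08:20, 13:50–15:35, 15:55–16:10

07:30–13:40 overlaps B on 07:30–08:20.
13:50–16:10 overlaps B on 13:50–15:35, 15:55–16:10.
21:10–21:55 falls entirely outside B.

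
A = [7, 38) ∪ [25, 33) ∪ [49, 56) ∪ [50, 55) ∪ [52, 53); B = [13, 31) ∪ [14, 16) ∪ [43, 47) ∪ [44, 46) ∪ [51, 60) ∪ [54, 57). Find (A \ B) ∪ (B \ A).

[7, 13) ∪ [31, 38) ∪ [43, 47) ∪ [49, 51) ∪ [56, 60)

First set merges to [7, 38), [49, 56).
Second set merges to [13, 31), [43, 47), [51, 60).
A but not B: [7, 13), [31, 38), [49, 51).
B but not A: [43, 47), [56, 60).
Combining gives A △ B.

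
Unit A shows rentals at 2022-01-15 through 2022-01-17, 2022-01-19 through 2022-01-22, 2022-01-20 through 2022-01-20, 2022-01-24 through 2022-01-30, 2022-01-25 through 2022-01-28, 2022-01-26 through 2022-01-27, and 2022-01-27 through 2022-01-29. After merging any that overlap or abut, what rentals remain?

2022-01-19 through 2022-01-22 is disjoint → start new block.
2022-01-20 through 2022-01-20 overlaps/touches 2022-01-19 through 2022-01-22 → extend to 2022-01-19 through 2022-01-22.
2022-01-24 through 2022-01-30 is disjoint → start new block.
2022-01-25 through 2022-01-28 overlaps/touches 2022-01-24 through 2022-01-30 → extend to 2022-01-24 through 2022-01-30.
2022-01-26 through 2022-01-27 overlaps/touches 2022-01-24 through 2022-01-30 → extend to 2022-01-24 through 2022-01-30.
2022-01-27 through 2022-01-29 overlaps/touches 2022-01-24 through 2022-01-30 → extend to 2022-01-24 through 2022-01-30.

2022-01-15 through 2022-01-17, 2022-01-19 through 2022-01-22, 2022-01-24 through 2022-01-30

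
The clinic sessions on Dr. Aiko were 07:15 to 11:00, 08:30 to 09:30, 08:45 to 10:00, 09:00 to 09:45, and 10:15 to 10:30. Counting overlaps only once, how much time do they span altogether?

Merged: 07:15–11:00.
Length: 3 h 45 min.

3 h 45 min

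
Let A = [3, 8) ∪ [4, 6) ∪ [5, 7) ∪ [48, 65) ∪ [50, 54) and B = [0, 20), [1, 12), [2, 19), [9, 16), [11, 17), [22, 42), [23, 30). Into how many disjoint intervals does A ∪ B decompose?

Merge the first list: [3, 8), [48, 65).
Merge the second list: [0, 20), [22, 42).
A ∪ B = [0, 20), [22, 42), [48, 65).
That is 3 disjoint pieces.

3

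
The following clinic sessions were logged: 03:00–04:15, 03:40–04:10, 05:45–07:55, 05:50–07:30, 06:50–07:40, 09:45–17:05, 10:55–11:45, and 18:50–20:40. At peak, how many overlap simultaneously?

3

Walk the sorted start/end points keeping a running depth.
The depth first hits 3 at 06:50.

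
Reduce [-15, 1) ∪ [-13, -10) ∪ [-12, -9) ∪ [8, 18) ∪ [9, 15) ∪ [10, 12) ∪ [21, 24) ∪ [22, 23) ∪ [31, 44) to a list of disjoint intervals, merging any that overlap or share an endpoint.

[-13, -10) overlaps/touches [-15, 1) → extend to [-15, 1).
[-12, -9) overlaps/touches [-15, 1) → extend to [-15, 1).
[8, 18) is disjoint → start new block.
[9, 15) overlaps/touches [8, 18) → extend to [8, 18).
[10, 12) overlaps/touches [8, 18) → extend to [8, 18).
[21, 24) is disjoint → start new block.
[22, 23) overlaps/touches [21, 24) → extend to [21, 24).
[31, 44) is disjoint → start new block.

[-15, 1) ∪ [8, 18) ∪ [21, 24) ∪ [31, 44)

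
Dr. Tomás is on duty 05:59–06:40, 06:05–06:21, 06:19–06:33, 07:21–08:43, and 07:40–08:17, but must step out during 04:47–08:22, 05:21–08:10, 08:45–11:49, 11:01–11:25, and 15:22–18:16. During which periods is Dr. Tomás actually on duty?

08:22-08:43

A, merged: 05:59-06:40, 07:21-08:43.
B, merged: 04:47-08:22, 08:45-11:49, 15:22-18:16.
05:59-06:40 lies entirely inside B → drops out.
07:21-08:43 with B removed leaves 08:22-08:43.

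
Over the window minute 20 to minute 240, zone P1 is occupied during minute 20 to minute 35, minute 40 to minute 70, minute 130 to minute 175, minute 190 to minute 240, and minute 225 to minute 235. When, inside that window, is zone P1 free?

Covered (merged): minute 20 to minute 35, minute 40 to minute 70, minute 130 to minute 175, minute 190 to minute 240.
Uncovered inside minute 20 to minute 240: minute 35 to minute 40, minute 70 to minute 130, minute 175 to minute 190.

minute 35 to minute 40, minute 70 to minute 130, minute 175 to minute 190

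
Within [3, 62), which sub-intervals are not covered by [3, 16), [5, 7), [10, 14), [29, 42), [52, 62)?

Covered (merged): [3, 16), [29, 42), [52, 62).
Gaps within [3, 62): [16, 29), [42, 52).

[16, 29) ∪ [42, 52)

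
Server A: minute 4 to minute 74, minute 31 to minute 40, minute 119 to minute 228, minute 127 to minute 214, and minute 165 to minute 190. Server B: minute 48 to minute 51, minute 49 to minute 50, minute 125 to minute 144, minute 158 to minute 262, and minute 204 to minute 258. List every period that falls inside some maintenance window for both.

First set merges to minute 4 to minute 74, minute 119 to minute 228.
Second set merges to minute 48 to minute 51, minute 125 to minute 144, minute 158 to minute 262.
minute 4 to minute 74 overlaps B on minute 48 to minute 51.
minute 119 to minute 228 overlaps B on minute 125 to minute 144, minute 158 to minute 228.

minute 48 to minute 51, minute 125 to minute 144, minute 158 to minute 228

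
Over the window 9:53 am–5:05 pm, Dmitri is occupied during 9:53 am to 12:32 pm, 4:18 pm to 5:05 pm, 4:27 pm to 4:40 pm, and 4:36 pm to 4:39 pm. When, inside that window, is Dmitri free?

After merging, the occupied span is 9:53 am–12:32 pm, 4:18 pm–5:05 pm.
Uncovered inside 9:53 am–5:05 pm: 12:32 pm–4:18 pm.

12:32 pm–4:18 pm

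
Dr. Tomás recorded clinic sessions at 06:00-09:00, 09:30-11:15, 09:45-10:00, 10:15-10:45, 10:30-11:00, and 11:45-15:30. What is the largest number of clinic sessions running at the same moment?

Walk the sorted start/end points keeping a running depth.
The depth first hits 3 at 10:30.

3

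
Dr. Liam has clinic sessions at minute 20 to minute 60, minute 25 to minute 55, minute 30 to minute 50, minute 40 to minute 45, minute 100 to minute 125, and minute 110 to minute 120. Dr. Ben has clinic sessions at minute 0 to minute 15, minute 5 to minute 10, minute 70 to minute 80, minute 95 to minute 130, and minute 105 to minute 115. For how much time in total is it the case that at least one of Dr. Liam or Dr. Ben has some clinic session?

A, merged: minute 20 to minute 60, minute 100 to minute 125.
B, merged: minute 0 to minute 15, minute 70 to minute 80, minute 95 to minute 130.
A ∪ B = minute 0 to minute 15, minute 20 to minute 60, minute 70 to minute 80, minute 95 to minute 130.
Total: 15 minutes + 40 minutes + 10 minutes + 35 minutes = 100 minutes.

100 minutes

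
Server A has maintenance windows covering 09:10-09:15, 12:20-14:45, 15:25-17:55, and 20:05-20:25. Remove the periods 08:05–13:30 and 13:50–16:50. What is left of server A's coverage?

09:10–09:15: fully covered by B → removed.
12:20–14:45 minus B → 13:30–13:50.
15:25–17:55 minus B → 16:50–17:55.
20:05–20:25: no B overlap → unchanged.

13:30–13:50, 16:50–17:55, 20:05–20:25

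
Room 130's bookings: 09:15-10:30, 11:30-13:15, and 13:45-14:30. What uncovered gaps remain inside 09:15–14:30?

After merging, the occupied span is 09:15–10:30, 11:30–13:15, 13:45–14:30.
Uncovered inside 09:15–14:30: 10:30–11:30, 13:15–13:45.

10:30–11:30, 13:15–13:45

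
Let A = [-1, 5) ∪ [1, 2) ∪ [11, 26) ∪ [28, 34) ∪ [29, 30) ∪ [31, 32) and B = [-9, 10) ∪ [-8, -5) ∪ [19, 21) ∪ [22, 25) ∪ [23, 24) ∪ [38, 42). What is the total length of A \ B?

A, merged: [-1, 5), [11, 26), [28, 34).
B, merged: [-9, 10), [19, 21), [22, 25), [38, 42).
A \ B = [11, 19), [21, 22), [25, 26), [28, 34).
Total: 8 + 1 + 1 + 6 = 16.

16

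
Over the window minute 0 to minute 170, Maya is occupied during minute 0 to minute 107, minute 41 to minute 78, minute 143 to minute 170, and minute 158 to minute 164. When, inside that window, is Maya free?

Covered (merged): minute 0 to minute 107, minute 143 to minute 170.
Uncovered inside minute 0 to minute 170: minute 107 to minute 143.

minute 107 to minute 143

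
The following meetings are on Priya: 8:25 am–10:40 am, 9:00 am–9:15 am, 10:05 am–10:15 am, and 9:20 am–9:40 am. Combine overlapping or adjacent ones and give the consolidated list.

Sort by start: 8:25 am–10:40 am, 9:00 am–9:15 am, 9:20 am–9:40 am, 10:05 am–10:15 am.
9:00 am–9:15 am overlaps/touches 8:25 am–10:40 am → extend to 8:25 am–10:40 am.
9:20 am–9:40 am overlaps/touches 8:25 am–10:40 am → extend to 8:25 am–10:40 am.
10:05 am–10:15 am overlaps/touches 8:25 am–10:40 am → extend to 8:25 am–10:40 am.

8:25 am–10:40 am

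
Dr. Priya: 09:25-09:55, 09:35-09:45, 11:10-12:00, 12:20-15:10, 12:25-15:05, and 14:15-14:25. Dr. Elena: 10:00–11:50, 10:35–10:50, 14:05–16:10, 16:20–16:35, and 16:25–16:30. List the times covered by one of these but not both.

Merge the first list: 09:25–09:55, 11:10–12:00, 12:20–15:10.
Merge the second list: 10:00–11:50, 14:05–16:10, 16:20–16:35.
A \ B = 09:25–09:55, 11:50–12:00, 12:20–14:05.
B \ A = 10:00–11:10, 15:10–16:10, 16:20–16:35.
Union of the two gives the symmetric difference.

09:25–09:55, 10:00–11:10, 11:50–12:00, 12:20–14:05, 15:10–16:10, 16:20–16:35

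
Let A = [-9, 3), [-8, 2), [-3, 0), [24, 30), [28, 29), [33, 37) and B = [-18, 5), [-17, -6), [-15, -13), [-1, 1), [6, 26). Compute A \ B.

Merge the first list: [-9, 3), [24, 30), [33, 37).
Merge the second list: [-18, 5), [6, 26).
[-9, 3) lies entirely inside B → drops out.
[24, 30) with B removed leaves [26, 30).
[33, 37) is untouched.

[26, 30) ∪ [33, 37)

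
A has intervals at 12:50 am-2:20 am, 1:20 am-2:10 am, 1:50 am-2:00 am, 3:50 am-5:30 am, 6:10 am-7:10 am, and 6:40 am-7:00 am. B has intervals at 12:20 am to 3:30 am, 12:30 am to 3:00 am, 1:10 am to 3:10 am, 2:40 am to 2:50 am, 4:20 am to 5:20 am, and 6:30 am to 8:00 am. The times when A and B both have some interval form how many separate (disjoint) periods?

A, merged: 12:50 am–2:20 am, 3:50 am–5:30 am, 6:10 am–7:10 am.
B, merged: 12:20 am–3:30 am, 4:20 am–5:20 am, 6:30 am–8:00 am.
A ∩ B = 12:50 am–2:20 am, 4:20 am–5:20 am, 6:30 am–7:10 am.
That is 3 disjoint pieces.

3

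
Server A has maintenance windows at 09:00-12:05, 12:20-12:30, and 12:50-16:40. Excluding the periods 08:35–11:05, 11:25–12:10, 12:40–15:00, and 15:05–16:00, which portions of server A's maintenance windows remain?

11:05–11:25, 12:20–12:30, 15:00–15:05, 16:00–16:40

09:00–12:05 minus B → 11:05–11:25.
12:20–12:30: no B overlap → unchanged.
12:50–16:40 minus B → 15:00–15:05, 16:00–16:40.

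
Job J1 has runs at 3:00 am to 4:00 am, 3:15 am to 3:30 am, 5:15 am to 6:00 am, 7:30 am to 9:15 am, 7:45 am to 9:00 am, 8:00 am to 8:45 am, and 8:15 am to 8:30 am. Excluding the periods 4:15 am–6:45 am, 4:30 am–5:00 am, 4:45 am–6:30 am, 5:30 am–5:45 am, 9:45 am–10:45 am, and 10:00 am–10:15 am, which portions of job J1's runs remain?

First set merges to 3:00 am-4:00 am, 5:15 am-6:00 am, 7:30 am-9:15 am.
Second set merges to 4:15 am-6:45 am, 9:45 am-10:45 am.
3:00 am-4:00 am: no B overlap → unchanged.
5:15 am-6:00 am: fully covered by B → removed.
7:30 am-9:15 am: no B overlap → unchanged.

3:00 am-4:00 am, 7:30 am-9:15 am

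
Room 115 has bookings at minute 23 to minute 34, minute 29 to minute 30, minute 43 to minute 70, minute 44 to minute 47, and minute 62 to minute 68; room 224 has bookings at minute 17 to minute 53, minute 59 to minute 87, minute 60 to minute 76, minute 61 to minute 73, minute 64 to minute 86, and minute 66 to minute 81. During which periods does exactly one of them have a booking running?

First set merges to minute 23 to minute 34, minute 43 to minute 70.
Second set merges to minute 17 to minute 53, minute 59 to minute 87.
Only in the first: minute 53 to minute 59.
Only in the second: minute 17 to minute 23, minute 34 to minute 43, minute 70 to minute 87.
Together these are the periods covered by exactly one.

minute 17 to minute 23, minute 34 to minute 43, minute 53 to minute 59, minute 70 to minute 87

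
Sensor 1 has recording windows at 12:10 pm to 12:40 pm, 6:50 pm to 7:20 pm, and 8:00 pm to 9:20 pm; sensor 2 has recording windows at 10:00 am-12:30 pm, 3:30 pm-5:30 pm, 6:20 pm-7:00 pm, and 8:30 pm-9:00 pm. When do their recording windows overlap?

12:10 pm–12:40 pm overlaps B on 12:10 pm–12:30 pm.
6:50 pm–7:20 pm overlaps B on 6:50 pm–7:00 pm.
8:00 pm–9:20 pm overlaps B on 8:30 pm–9:00 pm.

12:10 pm–12:30 pm, 6:50 pm–7:00 pm, 8:30 pm–9:00 pm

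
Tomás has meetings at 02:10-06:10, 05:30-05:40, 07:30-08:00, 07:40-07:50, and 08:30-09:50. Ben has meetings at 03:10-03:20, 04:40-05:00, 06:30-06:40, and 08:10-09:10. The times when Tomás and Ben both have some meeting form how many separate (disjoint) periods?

First set merges to 02:10–06:10, 07:30–08:00, 08:30–09:50.
A ∩ B = 03:10–03:20, 04:40–05:00, 08:30–09:10.
That is 3 disjoint pieces.

3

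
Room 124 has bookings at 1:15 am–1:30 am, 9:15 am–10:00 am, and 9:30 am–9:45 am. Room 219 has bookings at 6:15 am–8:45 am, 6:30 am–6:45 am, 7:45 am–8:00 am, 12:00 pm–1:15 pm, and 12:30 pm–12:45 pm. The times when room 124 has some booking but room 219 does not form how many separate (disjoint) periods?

First set merges to 1:15 am–1:30 am, 9:15 am–10:00 am.
Second set merges to 6:15 am–8:45 am, 12:00 pm–1:15 pm.
A \ B = 1:15 am–1:30 am, 9:15 am–10:00 am.
That is 2 disjoint pieces.

2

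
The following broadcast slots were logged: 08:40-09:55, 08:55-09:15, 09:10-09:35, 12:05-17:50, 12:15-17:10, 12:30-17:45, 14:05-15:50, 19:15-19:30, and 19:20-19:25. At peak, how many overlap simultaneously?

Sweep endpoints in order; track running count of active intervals.
Peak of 4 reached at 14:05.

4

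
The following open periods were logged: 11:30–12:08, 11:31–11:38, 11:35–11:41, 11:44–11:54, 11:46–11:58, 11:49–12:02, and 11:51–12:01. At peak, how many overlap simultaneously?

At 11:51, 5 of the intervals are simultaneously active.
No point has more.

5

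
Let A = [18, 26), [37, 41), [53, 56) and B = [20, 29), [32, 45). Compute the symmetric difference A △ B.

A \ B = [18, 20), [53, 56).
B \ A = [26, 29), [32, 37), [41, 45).
Union of the two gives the symmetric difference.

[18, 20) ∪ [26, 29) ∪ [32, 37) ∪ [41, 45) ∪ [53, 56)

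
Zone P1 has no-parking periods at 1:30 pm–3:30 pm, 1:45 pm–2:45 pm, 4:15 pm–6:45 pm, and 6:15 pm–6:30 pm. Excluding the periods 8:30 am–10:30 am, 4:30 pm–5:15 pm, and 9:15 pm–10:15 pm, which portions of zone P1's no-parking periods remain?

Merge the first list: 1:30 pm-3:30 pm, 4:15 pm-6:45 pm.
1:30 pm-3:30 pm: nothing removed.
4:15 pm-6:45 pm \ B = 4:15 pm-4:30 pm, 5:15 pm-6:45 pm.

1:30 pm-3:30 pm, 4:15 pm-4:30 pm, 5:15 pm-6:45 pm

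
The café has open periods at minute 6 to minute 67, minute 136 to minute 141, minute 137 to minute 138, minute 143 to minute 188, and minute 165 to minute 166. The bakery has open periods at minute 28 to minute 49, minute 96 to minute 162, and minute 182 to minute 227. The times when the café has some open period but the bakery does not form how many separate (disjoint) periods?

3

First set merges to minute 6 to minute 67, minute 136 to minute 141, minute 143 to minute 188.
A \ B = minute 6 to minute 28, minute 49 to minute 67, minute 162 to minute 182.
That is 3 disjoint pieces.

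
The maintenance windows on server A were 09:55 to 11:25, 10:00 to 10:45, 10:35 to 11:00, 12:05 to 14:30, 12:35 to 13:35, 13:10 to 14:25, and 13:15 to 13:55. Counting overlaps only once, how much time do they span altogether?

Merged: 09:55-11:25, 12:05-14:30.
Lengths: 1 h 30 min + 2 h 25 min = 3 h 55 min.

3 h 55 min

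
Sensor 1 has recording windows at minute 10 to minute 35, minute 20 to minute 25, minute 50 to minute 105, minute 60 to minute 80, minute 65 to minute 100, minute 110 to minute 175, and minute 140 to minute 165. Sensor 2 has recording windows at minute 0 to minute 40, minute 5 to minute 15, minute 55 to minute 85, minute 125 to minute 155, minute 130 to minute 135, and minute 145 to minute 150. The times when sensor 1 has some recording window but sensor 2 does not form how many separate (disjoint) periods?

First set merges to minute 10 to minute 35, minute 50 to minute 105, minute 110 to minute 175.
Second set merges to minute 0 to minute 40, minute 55 to minute 85, minute 125 to minute 155.
A \ B = minute 50 to minute 55, minute 85 to minute 105, minute 110 to minute 125, minute 155 to minute 175.
That is 4 disjoint pieces.

4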